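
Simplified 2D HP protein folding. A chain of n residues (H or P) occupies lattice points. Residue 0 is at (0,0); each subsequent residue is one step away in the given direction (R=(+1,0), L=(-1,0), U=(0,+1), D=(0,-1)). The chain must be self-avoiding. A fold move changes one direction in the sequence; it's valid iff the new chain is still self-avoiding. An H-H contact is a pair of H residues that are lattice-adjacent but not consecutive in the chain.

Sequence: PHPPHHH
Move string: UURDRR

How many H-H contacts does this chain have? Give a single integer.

Positions: [(0, 0), (0, 1), (0, 2), (1, 2), (1, 1), (2, 1), (3, 1)]
H-H contact: residue 1 @(0,1) - residue 4 @(1, 1)

Answer: 1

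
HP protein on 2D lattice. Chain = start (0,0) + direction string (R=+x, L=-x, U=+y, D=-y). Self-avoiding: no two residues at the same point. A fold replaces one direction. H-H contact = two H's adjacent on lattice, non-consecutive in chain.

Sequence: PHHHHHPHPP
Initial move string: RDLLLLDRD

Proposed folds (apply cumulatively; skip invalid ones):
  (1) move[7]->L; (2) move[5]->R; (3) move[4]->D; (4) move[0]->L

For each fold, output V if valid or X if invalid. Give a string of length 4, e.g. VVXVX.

Answer: VXVV

Derivation:
Initial: RDLLLLDRD -> [(0, 0), (1, 0), (1, -1), (0, -1), (-1, -1), (-2, -1), (-3, -1), (-3, -2), (-2, -2), (-2, -3)]
Fold 1: move[7]->L => RDLLLLDLD VALID
Fold 2: move[5]->R => RDLLLRDLD INVALID (collision), skipped
Fold 3: move[4]->D => RDLLDLDLD VALID
Fold 4: move[0]->L => LDLLDLDLD VALID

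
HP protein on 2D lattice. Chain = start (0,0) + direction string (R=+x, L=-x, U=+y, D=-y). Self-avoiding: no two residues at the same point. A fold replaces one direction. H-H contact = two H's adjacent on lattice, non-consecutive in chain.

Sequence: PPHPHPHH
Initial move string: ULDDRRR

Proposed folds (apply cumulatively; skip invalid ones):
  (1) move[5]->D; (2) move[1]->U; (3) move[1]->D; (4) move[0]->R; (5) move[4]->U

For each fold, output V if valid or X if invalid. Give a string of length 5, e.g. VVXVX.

Initial: ULDDRRR -> [(0, 0), (0, 1), (-1, 1), (-1, 0), (-1, -1), (0, -1), (1, -1), (2, -1)]
Fold 1: move[5]->D => ULDDRDR VALID
Fold 2: move[1]->U => UUDDRDR INVALID (collision), skipped
Fold 3: move[1]->D => UDDDRDR INVALID (collision), skipped
Fold 4: move[0]->R => RLDDRDR INVALID (collision), skipped
Fold 5: move[4]->U => ULDDUDR INVALID (collision), skipped

Answer: VXXXX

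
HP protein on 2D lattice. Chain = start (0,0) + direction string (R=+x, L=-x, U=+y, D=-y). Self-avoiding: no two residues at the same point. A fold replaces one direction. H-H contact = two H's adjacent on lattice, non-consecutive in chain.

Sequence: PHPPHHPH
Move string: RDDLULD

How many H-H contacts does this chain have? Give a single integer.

Positions: [(0, 0), (1, 0), (1, -1), (1, -2), (0, -2), (0, -1), (-1, -1), (-1, -2)]
H-H contact: residue 4 @(0,-2) - residue 7 @(-1, -2)

Answer: 1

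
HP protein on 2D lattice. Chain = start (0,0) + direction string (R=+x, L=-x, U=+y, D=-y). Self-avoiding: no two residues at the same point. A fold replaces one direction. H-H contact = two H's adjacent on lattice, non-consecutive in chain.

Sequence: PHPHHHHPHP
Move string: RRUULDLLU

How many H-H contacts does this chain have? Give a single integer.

Positions: [(0, 0), (1, 0), (2, 0), (2, 1), (2, 2), (1, 2), (1, 1), (0, 1), (-1, 1), (-1, 2)]
H-H contact: residue 1 @(1,0) - residue 6 @(1, 1)
H-H contact: residue 3 @(2,1) - residue 6 @(1, 1)

Answer: 2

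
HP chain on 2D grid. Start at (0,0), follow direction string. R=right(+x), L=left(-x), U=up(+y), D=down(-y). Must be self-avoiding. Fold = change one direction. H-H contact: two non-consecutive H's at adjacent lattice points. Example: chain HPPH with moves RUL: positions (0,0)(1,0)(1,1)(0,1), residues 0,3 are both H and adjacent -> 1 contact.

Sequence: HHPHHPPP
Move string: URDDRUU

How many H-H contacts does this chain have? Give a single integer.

Answer: 1

Derivation:
Positions: [(0, 0), (0, 1), (1, 1), (1, 0), (1, -1), (2, -1), (2, 0), (2, 1)]
H-H contact: residue 0 @(0,0) - residue 3 @(1, 0)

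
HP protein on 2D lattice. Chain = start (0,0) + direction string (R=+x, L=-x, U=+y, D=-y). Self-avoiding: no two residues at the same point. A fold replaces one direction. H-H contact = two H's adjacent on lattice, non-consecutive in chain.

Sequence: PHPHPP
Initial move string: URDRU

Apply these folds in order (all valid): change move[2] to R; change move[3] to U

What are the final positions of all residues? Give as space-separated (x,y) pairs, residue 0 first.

Initial moves: URDRU
Fold: move[2]->R => URRRU (positions: [(0, 0), (0, 1), (1, 1), (2, 1), (3, 1), (3, 2)])
Fold: move[3]->U => URRUU (positions: [(0, 0), (0, 1), (1, 1), (2, 1), (2, 2), (2, 3)])

Answer: (0,0) (0,1) (1,1) (2,1) (2,2) (2,3)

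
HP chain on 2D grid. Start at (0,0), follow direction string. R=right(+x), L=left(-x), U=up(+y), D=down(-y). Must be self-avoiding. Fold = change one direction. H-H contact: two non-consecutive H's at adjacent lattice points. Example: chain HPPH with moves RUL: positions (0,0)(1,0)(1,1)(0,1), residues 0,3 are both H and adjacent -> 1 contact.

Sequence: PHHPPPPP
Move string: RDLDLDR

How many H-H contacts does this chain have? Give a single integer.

Positions: [(0, 0), (1, 0), (1, -1), (0, -1), (0, -2), (-1, -2), (-1, -3), (0, -3)]
No H-H contacts found.

Answer: 0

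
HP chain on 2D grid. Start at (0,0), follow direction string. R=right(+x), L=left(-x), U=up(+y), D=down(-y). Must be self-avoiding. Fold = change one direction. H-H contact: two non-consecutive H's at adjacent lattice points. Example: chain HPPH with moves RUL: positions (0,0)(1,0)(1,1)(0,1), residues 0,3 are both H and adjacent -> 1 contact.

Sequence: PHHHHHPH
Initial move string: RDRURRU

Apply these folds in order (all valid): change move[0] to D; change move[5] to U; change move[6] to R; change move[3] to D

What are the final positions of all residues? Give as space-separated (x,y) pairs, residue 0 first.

Initial moves: RDRURRU
Fold: move[0]->D => DDRURRU (positions: [(0, 0), (0, -1), (0, -2), (1, -2), (1, -1), (2, -1), (3, -1), (3, 0)])
Fold: move[5]->U => DDRURUU (positions: [(0, 0), (0, -1), (0, -2), (1, -2), (1, -1), (2, -1), (2, 0), (2, 1)])
Fold: move[6]->R => DDRURUR (positions: [(0, 0), (0, -1), (0, -2), (1, -2), (1, -1), (2, -1), (2, 0), (3, 0)])
Fold: move[3]->D => DDRDRUR (positions: [(0, 0), (0, -1), (0, -2), (1, -2), (1, -3), (2, -3), (2, -2), (3, -2)])

Answer: (0,0) (0,-1) (0,-2) (1,-2) (1,-3) (2,-3) (2,-2) (3,-2)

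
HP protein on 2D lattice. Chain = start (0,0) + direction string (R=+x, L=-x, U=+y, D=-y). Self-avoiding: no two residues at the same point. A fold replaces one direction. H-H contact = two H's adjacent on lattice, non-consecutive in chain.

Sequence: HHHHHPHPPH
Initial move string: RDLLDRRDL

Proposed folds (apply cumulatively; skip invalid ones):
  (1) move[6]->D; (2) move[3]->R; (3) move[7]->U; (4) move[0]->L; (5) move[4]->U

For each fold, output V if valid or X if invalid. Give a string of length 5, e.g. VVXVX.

Initial: RDLLDRRDL -> [(0, 0), (1, 0), (1, -1), (0, -1), (-1, -1), (-1, -2), (0, -2), (1, -2), (1, -3), (0, -3)]
Fold 1: move[6]->D => RDLLDRDDL VALID
Fold 2: move[3]->R => RDLRDRDDL INVALID (collision), skipped
Fold 3: move[7]->U => RDLLDRDUL INVALID (collision), skipped
Fold 4: move[0]->L => LDLLDRDDL VALID
Fold 5: move[4]->U => LDLLURDDL INVALID (collision), skipped

Answer: VXXVX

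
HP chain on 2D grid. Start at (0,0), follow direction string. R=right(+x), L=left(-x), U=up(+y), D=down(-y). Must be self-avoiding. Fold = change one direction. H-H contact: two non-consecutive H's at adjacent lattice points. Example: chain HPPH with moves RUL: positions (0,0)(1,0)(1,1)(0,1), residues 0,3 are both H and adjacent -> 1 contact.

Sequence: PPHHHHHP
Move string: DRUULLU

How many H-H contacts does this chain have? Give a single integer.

Positions: [(0, 0), (0, -1), (1, -1), (1, 0), (1, 1), (0, 1), (-1, 1), (-1, 2)]
No H-H contacts found.

Answer: 0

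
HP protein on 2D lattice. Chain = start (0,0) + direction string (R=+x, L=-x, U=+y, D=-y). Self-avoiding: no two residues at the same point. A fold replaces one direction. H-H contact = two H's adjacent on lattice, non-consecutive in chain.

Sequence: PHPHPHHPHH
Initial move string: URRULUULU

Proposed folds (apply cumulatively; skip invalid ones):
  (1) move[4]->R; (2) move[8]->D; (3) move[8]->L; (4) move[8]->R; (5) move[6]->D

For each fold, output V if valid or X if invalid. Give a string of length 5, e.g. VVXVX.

Initial: URRULUULU -> [(0, 0), (0, 1), (1, 1), (2, 1), (2, 2), (1, 2), (1, 3), (1, 4), (0, 4), (0, 5)]
Fold 1: move[4]->R => URRURUULU VALID
Fold 2: move[8]->D => URRURUULD VALID
Fold 3: move[8]->L => URRURUULL VALID
Fold 4: move[8]->R => URRURUULR INVALID (collision), skipped
Fold 5: move[6]->D => URRURUDLL INVALID (collision), skipped

Answer: VVVXX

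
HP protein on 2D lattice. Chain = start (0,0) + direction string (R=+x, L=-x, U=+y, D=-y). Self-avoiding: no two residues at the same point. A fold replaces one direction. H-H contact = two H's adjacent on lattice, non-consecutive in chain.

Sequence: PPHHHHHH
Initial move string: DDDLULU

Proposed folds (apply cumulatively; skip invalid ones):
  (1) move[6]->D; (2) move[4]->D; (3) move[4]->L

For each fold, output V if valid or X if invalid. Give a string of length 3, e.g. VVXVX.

Answer: VVV

Derivation:
Initial: DDDLULU -> [(0, 0), (0, -1), (0, -2), (0, -3), (-1, -3), (-1, -2), (-2, -2), (-2, -1)]
Fold 1: move[6]->D => DDDLULD VALID
Fold 2: move[4]->D => DDDLDLD VALID
Fold 3: move[4]->L => DDDLLLD VALID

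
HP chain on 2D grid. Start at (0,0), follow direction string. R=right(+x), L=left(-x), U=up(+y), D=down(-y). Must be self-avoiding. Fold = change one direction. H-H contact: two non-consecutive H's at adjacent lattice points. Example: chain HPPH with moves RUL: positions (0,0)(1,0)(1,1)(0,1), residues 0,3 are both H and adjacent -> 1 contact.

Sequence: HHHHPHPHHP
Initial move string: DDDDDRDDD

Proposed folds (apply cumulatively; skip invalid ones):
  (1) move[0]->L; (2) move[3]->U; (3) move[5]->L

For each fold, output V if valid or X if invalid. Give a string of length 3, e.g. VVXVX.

Initial: DDDDDRDDD -> [(0, 0), (0, -1), (0, -2), (0, -3), (0, -4), (0, -5), (1, -5), (1, -6), (1, -7), (1, -8)]
Fold 1: move[0]->L => LDDDDRDDD VALID
Fold 2: move[3]->U => LDDUDRDDD INVALID (collision), skipped
Fold 3: move[5]->L => LDDDDLDDD VALID

Answer: VXV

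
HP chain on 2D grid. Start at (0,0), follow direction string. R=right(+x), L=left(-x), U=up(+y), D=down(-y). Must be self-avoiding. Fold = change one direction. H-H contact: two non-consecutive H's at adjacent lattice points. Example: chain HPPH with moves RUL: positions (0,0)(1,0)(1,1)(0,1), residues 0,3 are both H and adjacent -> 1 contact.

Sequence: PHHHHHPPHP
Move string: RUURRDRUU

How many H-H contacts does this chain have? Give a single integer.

Positions: [(0, 0), (1, 0), (1, 1), (1, 2), (2, 2), (3, 2), (3, 1), (4, 1), (4, 2), (4, 3)]
H-H contact: residue 5 @(3,2) - residue 8 @(4, 2)

Answer: 1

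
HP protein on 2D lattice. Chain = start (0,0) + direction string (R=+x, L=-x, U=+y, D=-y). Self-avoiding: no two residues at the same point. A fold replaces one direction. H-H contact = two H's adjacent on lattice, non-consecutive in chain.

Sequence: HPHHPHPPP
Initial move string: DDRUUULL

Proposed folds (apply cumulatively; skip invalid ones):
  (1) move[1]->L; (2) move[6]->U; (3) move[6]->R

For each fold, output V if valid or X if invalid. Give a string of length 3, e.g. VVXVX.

Answer: XVX

Derivation:
Initial: DDRUUULL -> [(0, 0), (0, -1), (0, -2), (1, -2), (1, -1), (1, 0), (1, 1), (0, 1), (-1, 1)]
Fold 1: move[1]->L => DLRUUULL INVALID (collision), skipped
Fold 2: move[6]->U => DDRUUUUL VALID
Fold 3: move[6]->R => DDRUUURL INVALID (collision), skipped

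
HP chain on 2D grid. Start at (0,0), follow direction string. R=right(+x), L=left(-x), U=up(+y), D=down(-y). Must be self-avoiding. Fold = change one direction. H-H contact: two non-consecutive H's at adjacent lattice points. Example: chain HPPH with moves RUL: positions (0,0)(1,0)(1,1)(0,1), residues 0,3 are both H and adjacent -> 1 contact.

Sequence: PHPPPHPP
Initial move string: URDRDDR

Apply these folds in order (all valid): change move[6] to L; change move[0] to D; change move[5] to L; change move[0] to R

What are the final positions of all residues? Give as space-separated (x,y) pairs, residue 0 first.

Initial moves: URDRDDR
Fold: move[6]->L => URDRDDL (positions: [(0, 0), (0, 1), (1, 1), (1, 0), (2, 0), (2, -1), (2, -2), (1, -2)])
Fold: move[0]->D => DRDRDDL (positions: [(0, 0), (0, -1), (1, -1), (1, -2), (2, -2), (2, -3), (2, -4), (1, -4)])
Fold: move[5]->L => DRDRDLL (positions: [(0, 0), (0, -1), (1, -1), (1, -2), (2, -2), (2, -3), (1, -3), (0, -3)])
Fold: move[0]->R => RRDRDLL (positions: [(0, 0), (1, 0), (2, 0), (2, -1), (3, -1), (3, -2), (2, -2), (1, -2)])

Answer: (0,0) (1,0) (2,0) (2,-1) (3,-1) (3,-2) (2,-2) (1,-2)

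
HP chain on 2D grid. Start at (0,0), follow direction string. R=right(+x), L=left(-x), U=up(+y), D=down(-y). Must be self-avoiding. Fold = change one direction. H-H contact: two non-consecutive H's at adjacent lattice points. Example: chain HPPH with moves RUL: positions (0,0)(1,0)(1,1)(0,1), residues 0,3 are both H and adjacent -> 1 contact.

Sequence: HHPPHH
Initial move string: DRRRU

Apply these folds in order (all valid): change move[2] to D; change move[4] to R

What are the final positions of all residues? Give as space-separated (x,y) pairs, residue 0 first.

Initial moves: DRRRU
Fold: move[2]->D => DRDRU (positions: [(0, 0), (0, -1), (1, -1), (1, -2), (2, -2), (2, -1)])
Fold: move[4]->R => DRDRR (positions: [(0, 0), (0, -1), (1, -1), (1, -2), (2, -2), (3, -2)])

Answer: (0,0) (0,-1) (1,-1) (1,-2) (2,-2) (3,-2)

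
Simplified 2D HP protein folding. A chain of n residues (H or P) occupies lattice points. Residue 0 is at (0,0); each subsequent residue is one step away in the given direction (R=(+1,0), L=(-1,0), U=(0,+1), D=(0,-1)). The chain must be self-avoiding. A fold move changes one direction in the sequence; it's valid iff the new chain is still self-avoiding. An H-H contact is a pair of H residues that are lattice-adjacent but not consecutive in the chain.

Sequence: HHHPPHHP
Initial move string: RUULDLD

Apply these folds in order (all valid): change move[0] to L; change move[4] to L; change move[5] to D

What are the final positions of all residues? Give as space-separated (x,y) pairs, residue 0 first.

Initial moves: RUULDLD
Fold: move[0]->L => LUULDLD (positions: [(0, 0), (-1, 0), (-1, 1), (-1, 2), (-2, 2), (-2, 1), (-3, 1), (-3, 0)])
Fold: move[4]->L => LUULLLD (positions: [(0, 0), (-1, 0), (-1, 1), (-1, 2), (-2, 2), (-3, 2), (-4, 2), (-4, 1)])
Fold: move[5]->D => LUULLDD (positions: [(0, 0), (-1, 0), (-1, 1), (-1, 2), (-2, 2), (-3, 2), (-3, 1), (-3, 0)])

Answer: (0,0) (-1,0) (-1,1) (-1,2) (-2,2) (-3,2) (-3,1) (-3,0)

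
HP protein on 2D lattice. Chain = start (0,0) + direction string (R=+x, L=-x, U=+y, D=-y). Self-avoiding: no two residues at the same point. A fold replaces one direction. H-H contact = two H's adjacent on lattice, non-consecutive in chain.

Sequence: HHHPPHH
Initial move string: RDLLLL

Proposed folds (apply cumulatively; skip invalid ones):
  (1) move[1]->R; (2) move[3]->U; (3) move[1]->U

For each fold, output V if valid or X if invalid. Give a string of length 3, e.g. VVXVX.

Answer: XXV

Derivation:
Initial: RDLLLL -> [(0, 0), (1, 0), (1, -1), (0, -1), (-1, -1), (-2, -1), (-3, -1)]
Fold 1: move[1]->R => RRLLLL INVALID (collision), skipped
Fold 2: move[3]->U => RDLULL INVALID (collision), skipped
Fold 3: move[1]->U => RULLLL VALID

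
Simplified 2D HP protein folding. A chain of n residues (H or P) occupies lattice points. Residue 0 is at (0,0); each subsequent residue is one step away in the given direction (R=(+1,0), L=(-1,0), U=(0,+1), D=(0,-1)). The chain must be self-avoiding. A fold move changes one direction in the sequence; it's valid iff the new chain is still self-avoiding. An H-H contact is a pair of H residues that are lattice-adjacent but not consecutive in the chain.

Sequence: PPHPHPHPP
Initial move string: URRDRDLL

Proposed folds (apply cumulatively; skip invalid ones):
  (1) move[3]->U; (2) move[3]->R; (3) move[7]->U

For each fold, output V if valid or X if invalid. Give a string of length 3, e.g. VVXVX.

Answer: XVX

Derivation:
Initial: URRDRDLL -> [(0, 0), (0, 1), (1, 1), (2, 1), (2, 0), (3, 0), (3, -1), (2, -1), (1, -1)]
Fold 1: move[3]->U => URRURDLL INVALID (collision), skipped
Fold 2: move[3]->R => URRRRDLL VALID
Fold 3: move[7]->U => URRRRDLU INVALID (collision), skipped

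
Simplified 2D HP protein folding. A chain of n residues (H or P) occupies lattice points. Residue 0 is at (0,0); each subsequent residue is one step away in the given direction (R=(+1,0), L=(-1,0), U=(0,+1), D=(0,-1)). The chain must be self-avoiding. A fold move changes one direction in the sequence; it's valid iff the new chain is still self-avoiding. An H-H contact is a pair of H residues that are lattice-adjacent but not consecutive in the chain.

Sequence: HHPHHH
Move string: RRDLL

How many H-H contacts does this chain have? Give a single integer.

Positions: [(0, 0), (1, 0), (2, 0), (2, -1), (1, -1), (0, -1)]
H-H contact: residue 0 @(0,0) - residue 5 @(0, -1)
H-H contact: residue 1 @(1,0) - residue 4 @(1, -1)

Answer: 2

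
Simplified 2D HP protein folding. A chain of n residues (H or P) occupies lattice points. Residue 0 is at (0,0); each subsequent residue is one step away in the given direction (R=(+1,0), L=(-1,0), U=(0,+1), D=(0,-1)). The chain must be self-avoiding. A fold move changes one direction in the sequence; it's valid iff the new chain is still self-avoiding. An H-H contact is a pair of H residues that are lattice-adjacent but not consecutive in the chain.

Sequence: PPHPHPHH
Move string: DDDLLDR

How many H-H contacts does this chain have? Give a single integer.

Answer: 1

Derivation:
Positions: [(0, 0), (0, -1), (0, -2), (0, -3), (-1, -3), (-2, -3), (-2, -4), (-1, -4)]
H-H contact: residue 4 @(-1,-3) - residue 7 @(-1, -4)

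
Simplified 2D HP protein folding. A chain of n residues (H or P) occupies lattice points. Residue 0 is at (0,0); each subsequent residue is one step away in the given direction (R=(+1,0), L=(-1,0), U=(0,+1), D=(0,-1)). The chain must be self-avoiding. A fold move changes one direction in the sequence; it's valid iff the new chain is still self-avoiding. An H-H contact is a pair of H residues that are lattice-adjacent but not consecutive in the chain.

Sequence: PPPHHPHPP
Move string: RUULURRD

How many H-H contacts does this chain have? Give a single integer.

Answer: 1

Derivation:
Positions: [(0, 0), (1, 0), (1, 1), (1, 2), (0, 2), (0, 3), (1, 3), (2, 3), (2, 2)]
H-H contact: residue 3 @(1,2) - residue 6 @(1, 3)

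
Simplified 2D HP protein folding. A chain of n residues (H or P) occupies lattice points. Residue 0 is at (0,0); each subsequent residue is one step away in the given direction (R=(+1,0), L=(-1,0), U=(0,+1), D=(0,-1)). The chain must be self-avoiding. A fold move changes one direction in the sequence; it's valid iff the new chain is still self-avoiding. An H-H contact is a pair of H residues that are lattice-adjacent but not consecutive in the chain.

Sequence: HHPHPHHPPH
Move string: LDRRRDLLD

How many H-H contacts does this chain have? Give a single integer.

Positions: [(0, 0), (-1, 0), (-1, -1), (0, -1), (1, -1), (2, -1), (2, -2), (1, -2), (0, -2), (0, -3)]
H-H contact: residue 0 @(0,0) - residue 3 @(0, -1)

Answer: 1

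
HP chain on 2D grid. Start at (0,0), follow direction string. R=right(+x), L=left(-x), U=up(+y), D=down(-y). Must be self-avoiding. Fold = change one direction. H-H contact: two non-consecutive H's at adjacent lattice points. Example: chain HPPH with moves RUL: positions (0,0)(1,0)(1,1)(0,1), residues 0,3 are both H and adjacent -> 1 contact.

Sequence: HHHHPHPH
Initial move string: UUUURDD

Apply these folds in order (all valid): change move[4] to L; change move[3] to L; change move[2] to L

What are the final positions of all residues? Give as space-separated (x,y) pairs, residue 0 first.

Initial moves: UUUURDD
Fold: move[4]->L => UUUULDD (positions: [(0, 0), (0, 1), (0, 2), (0, 3), (0, 4), (-1, 4), (-1, 3), (-1, 2)])
Fold: move[3]->L => UUULLDD (positions: [(0, 0), (0, 1), (0, 2), (0, 3), (-1, 3), (-2, 3), (-2, 2), (-2, 1)])
Fold: move[2]->L => UULLLDD (positions: [(0, 0), (0, 1), (0, 2), (-1, 2), (-2, 2), (-3, 2), (-3, 1), (-3, 0)])

Answer: (0,0) (0,1) (0,2) (-1,2) (-2,2) (-3,2) (-3,1) (-3,0)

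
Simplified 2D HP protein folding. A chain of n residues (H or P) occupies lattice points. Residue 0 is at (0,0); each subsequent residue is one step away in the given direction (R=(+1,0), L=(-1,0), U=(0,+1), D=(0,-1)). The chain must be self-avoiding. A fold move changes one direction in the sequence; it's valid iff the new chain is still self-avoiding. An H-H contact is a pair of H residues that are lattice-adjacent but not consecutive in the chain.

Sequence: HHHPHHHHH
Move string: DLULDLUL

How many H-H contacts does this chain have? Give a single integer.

Positions: [(0, 0), (0, -1), (-1, -1), (-1, 0), (-2, 0), (-2, -1), (-3, -1), (-3, 0), (-4, 0)]
H-H contact: residue 2 @(-1,-1) - residue 5 @(-2, -1)
H-H contact: residue 4 @(-2,0) - residue 7 @(-3, 0)

Answer: 2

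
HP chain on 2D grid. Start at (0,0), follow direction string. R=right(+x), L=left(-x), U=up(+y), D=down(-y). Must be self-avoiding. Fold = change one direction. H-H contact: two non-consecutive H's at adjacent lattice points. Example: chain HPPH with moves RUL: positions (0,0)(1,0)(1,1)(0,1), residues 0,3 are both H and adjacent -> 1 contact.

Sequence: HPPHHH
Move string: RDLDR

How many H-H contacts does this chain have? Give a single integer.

Answer: 1

Derivation:
Positions: [(0, 0), (1, 0), (1, -1), (0, -1), (0, -2), (1, -2)]
H-H contact: residue 0 @(0,0) - residue 3 @(0, -1)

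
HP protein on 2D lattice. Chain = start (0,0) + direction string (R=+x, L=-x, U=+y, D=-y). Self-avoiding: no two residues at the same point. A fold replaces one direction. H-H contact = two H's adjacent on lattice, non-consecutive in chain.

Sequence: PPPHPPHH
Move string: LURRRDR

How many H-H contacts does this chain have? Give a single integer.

Positions: [(0, 0), (-1, 0), (-1, 1), (0, 1), (1, 1), (2, 1), (2, 0), (3, 0)]
No H-H contacts found.

Answer: 0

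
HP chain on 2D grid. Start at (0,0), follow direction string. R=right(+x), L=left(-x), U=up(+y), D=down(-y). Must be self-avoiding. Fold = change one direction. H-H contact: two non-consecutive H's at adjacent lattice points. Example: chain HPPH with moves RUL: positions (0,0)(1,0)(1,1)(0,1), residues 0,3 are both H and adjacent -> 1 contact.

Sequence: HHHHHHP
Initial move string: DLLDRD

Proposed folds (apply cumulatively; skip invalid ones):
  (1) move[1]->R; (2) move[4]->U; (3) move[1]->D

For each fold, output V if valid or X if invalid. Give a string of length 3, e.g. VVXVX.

Answer: XXV

Derivation:
Initial: DLLDRD -> [(0, 0), (0, -1), (-1, -1), (-2, -1), (-2, -2), (-1, -2), (-1, -3)]
Fold 1: move[1]->R => DRLDRD INVALID (collision), skipped
Fold 2: move[4]->U => DLLDUD INVALID (collision), skipped
Fold 3: move[1]->D => DDLDRD VALID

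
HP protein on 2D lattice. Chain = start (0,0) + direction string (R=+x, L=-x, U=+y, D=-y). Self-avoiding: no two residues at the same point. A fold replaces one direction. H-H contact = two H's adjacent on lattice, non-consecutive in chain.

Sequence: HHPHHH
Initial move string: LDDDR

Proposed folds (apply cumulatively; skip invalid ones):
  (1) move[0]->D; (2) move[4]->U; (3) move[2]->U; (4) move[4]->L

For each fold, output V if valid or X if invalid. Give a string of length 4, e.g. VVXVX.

Initial: LDDDR -> [(0, 0), (-1, 0), (-1, -1), (-1, -2), (-1, -3), (0, -3)]
Fold 1: move[0]->D => DDDDR VALID
Fold 2: move[4]->U => DDDDU INVALID (collision), skipped
Fold 3: move[2]->U => DDUDR INVALID (collision), skipped
Fold 4: move[4]->L => DDDDL VALID

Answer: VXXV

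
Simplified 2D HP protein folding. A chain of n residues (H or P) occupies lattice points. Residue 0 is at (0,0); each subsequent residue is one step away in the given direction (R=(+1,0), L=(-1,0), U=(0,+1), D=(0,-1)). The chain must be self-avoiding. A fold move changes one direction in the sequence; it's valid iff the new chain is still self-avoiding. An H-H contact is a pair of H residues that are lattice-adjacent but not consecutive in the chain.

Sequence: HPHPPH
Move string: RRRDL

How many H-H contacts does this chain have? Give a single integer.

Answer: 1

Derivation:
Positions: [(0, 0), (1, 0), (2, 0), (3, 0), (3, -1), (2, -1)]
H-H contact: residue 2 @(2,0) - residue 5 @(2, -1)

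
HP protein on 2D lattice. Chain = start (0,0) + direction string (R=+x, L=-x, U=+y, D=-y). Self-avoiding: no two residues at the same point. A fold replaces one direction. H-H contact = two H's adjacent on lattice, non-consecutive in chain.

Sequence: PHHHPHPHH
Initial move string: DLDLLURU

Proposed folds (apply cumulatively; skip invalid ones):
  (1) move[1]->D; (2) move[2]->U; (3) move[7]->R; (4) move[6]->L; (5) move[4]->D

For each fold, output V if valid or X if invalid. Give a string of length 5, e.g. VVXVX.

Initial: DLDLLURU -> [(0, 0), (0, -1), (-1, -1), (-1, -2), (-2, -2), (-3, -2), (-3, -1), (-2, -1), (-2, 0)]
Fold 1: move[1]->D => DDDLLURU VALID
Fold 2: move[2]->U => DDULLURU INVALID (collision), skipped
Fold 3: move[7]->R => DDDLLURR INVALID (collision), skipped
Fold 4: move[6]->L => DDDLLULU VALID
Fold 5: move[4]->D => DDDLDULU INVALID (collision), skipped

Answer: VXXVX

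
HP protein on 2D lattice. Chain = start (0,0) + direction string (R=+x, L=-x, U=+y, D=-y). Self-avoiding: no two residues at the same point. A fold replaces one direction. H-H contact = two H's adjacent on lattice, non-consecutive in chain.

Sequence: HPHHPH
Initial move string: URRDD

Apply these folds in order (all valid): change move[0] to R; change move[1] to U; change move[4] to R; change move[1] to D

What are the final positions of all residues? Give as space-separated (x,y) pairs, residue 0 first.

Initial moves: URRDD
Fold: move[0]->R => RRRDD (positions: [(0, 0), (1, 0), (2, 0), (3, 0), (3, -1), (3, -2)])
Fold: move[1]->U => RURDD (positions: [(0, 0), (1, 0), (1, 1), (2, 1), (2, 0), (2, -1)])
Fold: move[4]->R => RURDR (positions: [(0, 0), (1, 0), (1, 1), (2, 1), (2, 0), (3, 0)])
Fold: move[1]->D => RDRDR (positions: [(0, 0), (1, 0), (1, -1), (2, -1), (2, -2), (3, -2)])

Answer: (0,0) (1,0) (1,-1) (2,-1) (2,-2) (3,-2)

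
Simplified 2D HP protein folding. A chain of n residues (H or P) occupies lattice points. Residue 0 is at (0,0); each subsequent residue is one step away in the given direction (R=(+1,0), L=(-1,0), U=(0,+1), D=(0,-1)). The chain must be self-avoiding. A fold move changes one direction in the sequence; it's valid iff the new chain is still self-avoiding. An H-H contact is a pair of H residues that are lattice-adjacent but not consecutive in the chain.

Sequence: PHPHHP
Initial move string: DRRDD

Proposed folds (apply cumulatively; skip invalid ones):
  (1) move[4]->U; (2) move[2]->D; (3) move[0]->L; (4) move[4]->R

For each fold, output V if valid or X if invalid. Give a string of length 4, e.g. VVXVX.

Initial: DRRDD -> [(0, 0), (0, -1), (1, -1), (2, -1), (2, -2), (2, -3)]
Fold 1: move[4]->U => DRRDU INVALID (collision), skipped
Fold 2: move[2]->D => DRDDD VALID
Fold 3: move[0]->L => LRDDD INVALID (collision), skipped
Fold 4: move[4]->R => DRDDR VALID

Answer: XVXV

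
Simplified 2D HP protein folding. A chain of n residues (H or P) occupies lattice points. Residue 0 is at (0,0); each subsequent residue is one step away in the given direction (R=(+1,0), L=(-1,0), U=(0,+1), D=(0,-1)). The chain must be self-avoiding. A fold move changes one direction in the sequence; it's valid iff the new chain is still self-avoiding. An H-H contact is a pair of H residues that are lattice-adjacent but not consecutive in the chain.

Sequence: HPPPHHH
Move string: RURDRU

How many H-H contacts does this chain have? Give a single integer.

Answer: 0

Derivation:
Positions: [(0, 0), (1, 0), (1, 1), (2, 1), (2, 0), (3, 0), (3, 1)]
No H-H contacts found.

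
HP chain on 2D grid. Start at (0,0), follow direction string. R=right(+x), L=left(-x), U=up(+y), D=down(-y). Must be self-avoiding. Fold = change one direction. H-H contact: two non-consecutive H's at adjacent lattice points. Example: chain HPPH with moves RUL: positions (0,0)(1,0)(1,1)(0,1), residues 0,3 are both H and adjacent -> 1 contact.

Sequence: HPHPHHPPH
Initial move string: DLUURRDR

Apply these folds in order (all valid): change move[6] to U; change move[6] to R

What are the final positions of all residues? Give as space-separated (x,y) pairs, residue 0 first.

Initial moves: DLUURRDR
Fold: move[6]->U => DLUURRUR (positions: [(0, 0), (0, -1), (-1, -1), (-1, 0), (-1, 1), (0, 1), (1, 1), (1, 2), (2, 2)])
Fold: move[6]->R => DLUURRRR (positions: [(0, 0), (0, -1), (-1, -1), (-1, 0), (-1, 1), (0, 1), (1, 1), (2, 1), (3, 1)])

Answer: (0,0) (0,-1) (-1,-1) (-1,0) (-1,1) (0,1) (1,1) (2,1) (3,1)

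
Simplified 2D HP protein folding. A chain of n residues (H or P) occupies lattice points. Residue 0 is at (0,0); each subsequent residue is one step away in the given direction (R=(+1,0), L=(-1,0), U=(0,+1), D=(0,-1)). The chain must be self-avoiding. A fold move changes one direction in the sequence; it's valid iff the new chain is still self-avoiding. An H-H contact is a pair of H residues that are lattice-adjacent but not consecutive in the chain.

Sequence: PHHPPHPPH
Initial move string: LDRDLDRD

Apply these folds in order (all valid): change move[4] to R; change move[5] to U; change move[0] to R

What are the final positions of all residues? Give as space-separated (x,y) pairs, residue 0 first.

Initial moves: LDRDLDRD
Fold: move[4]->R => LDRDRDRD (positions: [(0, 0), (-1, 0), (-1, -1), (0, -1), (0, -2), (1, -2), (1, -3), (2, -3), (2, -4)])
Fold: move[5]->U => LDRDRURD (positions: [(0, 0), (-1, 0), (-1, -1), (0, -1), (0, -2), (1, -2), (1, -1), (2, -1), (2, -2)])
Fold: move[0]->R => RDRDRURD (positions: [(0, 0), (1, 0), (1, -1), (2, -1), (2, -2), (3, -2), (3, -1), (4, -1), (4, -2)])

Answer: (0,0) (1,0) (1,-1) (2,-1) (2,-2) (3,-2) (3,-1) (4,-1) (4,-2)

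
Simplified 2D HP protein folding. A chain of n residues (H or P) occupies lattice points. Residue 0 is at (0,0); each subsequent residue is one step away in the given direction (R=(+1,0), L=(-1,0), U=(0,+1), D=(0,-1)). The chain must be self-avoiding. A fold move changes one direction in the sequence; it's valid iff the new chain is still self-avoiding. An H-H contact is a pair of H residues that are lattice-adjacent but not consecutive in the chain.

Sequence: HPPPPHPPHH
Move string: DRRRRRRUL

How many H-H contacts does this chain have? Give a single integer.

Positions: [(0, 0), (0, -1), (1, -1), (2, -1), (3, -1), (4, -1), (5, -1), (6, -1), (6, 0), (5, 0)]
No H-H contacts found.

Answer: 0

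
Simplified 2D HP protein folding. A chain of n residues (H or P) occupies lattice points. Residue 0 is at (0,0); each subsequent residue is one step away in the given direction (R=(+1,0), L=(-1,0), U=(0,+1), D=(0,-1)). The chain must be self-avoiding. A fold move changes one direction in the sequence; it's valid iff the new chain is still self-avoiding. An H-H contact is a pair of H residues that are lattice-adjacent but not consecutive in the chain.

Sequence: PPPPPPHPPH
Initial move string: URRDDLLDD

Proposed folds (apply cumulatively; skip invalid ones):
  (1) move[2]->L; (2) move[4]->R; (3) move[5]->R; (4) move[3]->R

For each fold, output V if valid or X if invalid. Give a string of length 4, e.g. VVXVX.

Answer: XXXV

Derivation:
Initial: URRDDLLDD -> [(0, 0), (0, 1), (1, 1), (2, 1), (2, 0), (2, -1), (1, -1), (0, -1), (0, -2), (0, -3)]
Fold 1: move[2]->L => URLDDLLDD INVALID (collision), skipped
Fold 2: move[4]->R => URRDRLLDD INVALID (collision), skipped
Fold 3: move[5]->R => URRDDRLDD INVALID (collision), skipped
Fold 4: move[3]->R => URRRDLLDD VALID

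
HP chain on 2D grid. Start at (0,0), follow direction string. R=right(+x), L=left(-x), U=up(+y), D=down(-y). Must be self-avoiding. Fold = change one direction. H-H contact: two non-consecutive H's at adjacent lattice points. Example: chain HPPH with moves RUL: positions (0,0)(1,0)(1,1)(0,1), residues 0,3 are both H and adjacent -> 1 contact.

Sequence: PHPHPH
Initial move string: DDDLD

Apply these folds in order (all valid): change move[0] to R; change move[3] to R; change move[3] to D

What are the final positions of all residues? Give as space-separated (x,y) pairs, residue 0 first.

Answer: (0,0) (1,0) (1,-1) (1,-2) (1,-3) (1,-4)

Derivation:
Initial moves: DDDLD
Fold: move[0]->R => RDDLD (positions: [(0, 0), (1, 0), (1, -1), (1, -2), (0, -2), (0, -3)])
Fold: move[3]->R => RDDRD (positions: [(0, 0), (1, 0), (1, -1), (1, -2), (2, -2), (2, -3)])
Fold: move[3]->D => RDDDD (positions: [(0, 0), (1, 0), (1, -1), (1, -2), (1, -3), (1, -4)])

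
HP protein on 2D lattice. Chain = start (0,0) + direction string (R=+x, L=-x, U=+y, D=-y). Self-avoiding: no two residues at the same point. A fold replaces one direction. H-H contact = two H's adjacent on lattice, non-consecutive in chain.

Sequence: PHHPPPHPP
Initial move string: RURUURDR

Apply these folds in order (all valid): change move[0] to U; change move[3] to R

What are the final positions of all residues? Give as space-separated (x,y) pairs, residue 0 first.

Initial moves: RURUURDR
Fold: move[0]->U => UURUURDR (positions: [(0, 0), (0, 1), (0, 2), (1, 2), (1, 3), (1, 4), (2, 4), (2, 3), (3, 3)])
Fold: move[3]->R => UURRURDR (positions: [(0, 0), (0, 1), (0, 2), (1, 2), (2, 2), (2, 3), (3, 3), (3, 2), (4, 2)])

Answer: (0,0) (0,1) (0,2) (1,2) (2,2) (2,3) (3,3) (3,2) (4,2)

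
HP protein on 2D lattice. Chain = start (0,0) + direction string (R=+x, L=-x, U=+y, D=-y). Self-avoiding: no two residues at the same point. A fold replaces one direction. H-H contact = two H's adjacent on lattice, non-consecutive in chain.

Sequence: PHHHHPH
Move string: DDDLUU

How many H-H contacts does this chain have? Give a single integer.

Positions: [(0, 0), (0, -1), (0, -2), (0, -3), (-1, -3), (-1, -2), (-1, -1)]
H-H contact: residue 1 @(0,-1) - residue 6 @(-1, -1)

Answer: 1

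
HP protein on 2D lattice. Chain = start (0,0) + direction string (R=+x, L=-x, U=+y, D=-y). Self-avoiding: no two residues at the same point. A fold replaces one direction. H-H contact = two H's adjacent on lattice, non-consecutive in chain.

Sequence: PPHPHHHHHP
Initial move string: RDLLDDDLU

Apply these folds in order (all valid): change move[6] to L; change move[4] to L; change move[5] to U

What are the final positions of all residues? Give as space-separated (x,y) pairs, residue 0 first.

Answer: (0,0) (1,0) (1,-1) (0,-1) (-1,-1) (-2,-1) (-2,0) (-3,0) (-4,0) (-4,1)

Derivation:
Initial moves: RDLLDDDLU
Fold: move[6]->L => RDLLDDLLU (positions: [(0, 0), (1, 0), (1, -1), (0, -1), (-1, -1), (-1, -2), (-1, -3), (-2, -3), (-3, -3), (-3, -2)])
Fold: move[4]->L => RDLLLDLLU (positions: [(0, 0), (1, 0), (1, -1), (0, -1), (-1, -1), (-2, -1), (-2, -2), (-3, -2), (-4, -2), (-4, -1)])
Fold: move[5]->U => RDLLLULLU (positions: [(0, 0), (1, 0), (1, -1), (0, -1), (-1, -1), (-2, -1), (-2, 0), (-3, 0), (-4, 0), (-4, 1)])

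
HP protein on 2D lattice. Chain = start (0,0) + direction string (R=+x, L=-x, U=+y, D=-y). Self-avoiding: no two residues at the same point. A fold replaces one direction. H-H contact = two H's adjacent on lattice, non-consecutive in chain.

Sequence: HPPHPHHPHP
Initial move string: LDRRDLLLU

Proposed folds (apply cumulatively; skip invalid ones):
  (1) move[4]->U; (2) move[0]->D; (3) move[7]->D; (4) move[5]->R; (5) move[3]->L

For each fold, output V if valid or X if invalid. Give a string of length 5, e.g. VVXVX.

Initial: LDRRDLLLU -> [(0, 0), (-1, 0), (-1, -1), (0, -1), (1, -1), (1, -2), (0, -2), (-1, -2), (-2, -2), (-2, -1)]
Fold 1: move[4]->U => LDRRULLLU INVALID (collision), skipped
Fold 2: move[0]->D => DDRRDLLLU VALID
Fold 3: move[7]->D => DDRRDLLDU INVALID (collision), skipped
Fold 4: move[5]->R => DDRRDRLLU INVALID (collision), skipped
Fold 5: move[3]->L => DDRLDLLLU INVALID (collision), skipped

Answer: XVXXX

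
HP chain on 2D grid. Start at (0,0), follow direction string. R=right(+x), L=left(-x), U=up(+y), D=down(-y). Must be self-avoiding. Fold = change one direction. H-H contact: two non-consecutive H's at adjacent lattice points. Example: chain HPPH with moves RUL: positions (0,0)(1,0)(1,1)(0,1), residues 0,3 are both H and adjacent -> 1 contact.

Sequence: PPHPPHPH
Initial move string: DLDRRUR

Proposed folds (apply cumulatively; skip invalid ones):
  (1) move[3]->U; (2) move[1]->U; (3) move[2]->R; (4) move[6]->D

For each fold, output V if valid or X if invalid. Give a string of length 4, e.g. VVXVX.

Answer: XXXX

Derivation:
Initial: DLDRRUR -> [(0, 0), (0, -1), (-1, -1), (-1, -2), (0, -2), (1, -2), (1, -1), (2, -1)]
Fold 1: move[3]->U => DLDURUR INVALID (collision), skipped
Fold 2: move[1]->U => DUDRRUR INVALID (collision), skipped
Fold 3: move[2]->R => DLRRRUR INVALID (collision), skipped
Fold 4: move[6]->D => DLDRRUD INVALID (collision), skipped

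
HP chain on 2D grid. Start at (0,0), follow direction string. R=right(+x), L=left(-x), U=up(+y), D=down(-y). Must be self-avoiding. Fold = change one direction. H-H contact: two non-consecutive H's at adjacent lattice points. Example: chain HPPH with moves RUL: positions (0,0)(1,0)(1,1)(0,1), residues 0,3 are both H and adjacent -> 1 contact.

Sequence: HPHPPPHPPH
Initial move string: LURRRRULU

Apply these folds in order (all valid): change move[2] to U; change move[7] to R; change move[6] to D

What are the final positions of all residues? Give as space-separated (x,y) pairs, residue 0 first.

Answer: (0,0) (-1,0) (-1,1) (-1,2) (0,2) (1,2) (2,2) (2,1) (3,1) (3,2)

Derivation:
Initial moves: LURRRRULU
Fold: move[2]->U => LUURRRULU (positions: [(0, 0), (-1, 0), (-1, 1), (-1, 2), (0, 2), (1, 2), (2, 2), (2, 3), (1, 3), (1, 4)])
Fold: move[7]->R => LUURRRURU (positions: [(0, 0), (-1, 0), (-1, 1), (-1, 2), (0, 2), (1, 2), (2, 2), (2, 3), (3, 3), (3, 4)])
Fold: move[6]->D => LUURRRDRU (positions: [(0, 0), (-1, 0), (-1, 1), (-1, 2), (0, 2), (1, 2), (2, 2), (2, 1), (3, 1), (3, 2)])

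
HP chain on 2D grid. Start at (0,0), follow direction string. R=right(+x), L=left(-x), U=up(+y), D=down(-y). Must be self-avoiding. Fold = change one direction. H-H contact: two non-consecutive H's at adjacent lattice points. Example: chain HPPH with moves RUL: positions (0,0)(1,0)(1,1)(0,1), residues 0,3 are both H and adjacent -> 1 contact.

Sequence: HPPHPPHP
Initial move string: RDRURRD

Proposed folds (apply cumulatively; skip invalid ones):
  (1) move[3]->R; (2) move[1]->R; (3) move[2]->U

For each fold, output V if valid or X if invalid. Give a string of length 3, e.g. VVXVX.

Initial: RDRURRD -> [(0, 0), (1, 0), (1, -1), (2, -1), (2, 0), (3, 0), (4, 0), (4, -1)]
Fold 1: move[3]->R => RDRRRRD VALID
Fold 2: move[1]->R => RRRRRRD VALID
Fold 3: move[2]->U => RRURRRD VALID

Answer: VVV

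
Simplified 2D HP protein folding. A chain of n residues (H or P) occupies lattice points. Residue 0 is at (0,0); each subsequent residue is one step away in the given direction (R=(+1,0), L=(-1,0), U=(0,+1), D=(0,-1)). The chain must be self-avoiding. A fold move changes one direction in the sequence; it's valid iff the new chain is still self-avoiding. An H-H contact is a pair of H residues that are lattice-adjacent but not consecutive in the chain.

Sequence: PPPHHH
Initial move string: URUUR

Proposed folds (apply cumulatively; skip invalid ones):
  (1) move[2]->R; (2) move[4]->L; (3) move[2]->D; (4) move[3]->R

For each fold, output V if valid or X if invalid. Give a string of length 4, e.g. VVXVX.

Initial: URUUR -> [(0, 0), (0, 1), (1, 1), (1, 2), (1, 3), (2, 3)]
Fold 1: move[2]->R => URRUR VALID
Fold 2: move[4]->L => URRUL VALID
Fold 3: move[2]->D => URDUL INVALID (collision), skipped
Fold 4: move[3]->R => URRRL INVALID (collision), skipped

Answer: VVXX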